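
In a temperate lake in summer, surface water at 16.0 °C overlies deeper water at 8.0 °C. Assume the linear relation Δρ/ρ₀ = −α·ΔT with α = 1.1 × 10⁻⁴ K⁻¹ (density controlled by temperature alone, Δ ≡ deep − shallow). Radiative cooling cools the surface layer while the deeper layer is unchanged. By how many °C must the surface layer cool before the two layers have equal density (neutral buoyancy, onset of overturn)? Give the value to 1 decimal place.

8.0 °C

With temperature the only control, equal density requires T_surf′ = T_deep.
T_surf′ = 8.0 °C.
Cooling required: 16.0 − 8.0 = 8.0 °C.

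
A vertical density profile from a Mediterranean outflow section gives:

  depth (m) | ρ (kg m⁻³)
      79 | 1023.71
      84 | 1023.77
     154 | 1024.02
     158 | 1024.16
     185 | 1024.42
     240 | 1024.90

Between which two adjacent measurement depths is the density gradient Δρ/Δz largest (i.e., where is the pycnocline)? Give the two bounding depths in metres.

154–158 m

Compute the density gradient over each adjacent pair:
  79–84 m: Δρ/Δz = 0.06/5 = 0.012 kg m⁻⁴
  84–154 m: Δρ/Δz = 0.25/70 = 3.6 × 10⁻³ kg m⁻⁴
  154–158 m: Δρ/Δz = 0.14/4 = 0.035 kg m⁻⁴
  158–185 m: Δρ/Δz = 0.26/27 = 9.6 × 10⁻³ kg m⁻⁴
  185–240 m: Δρ/Δz = 0.48/55 = 8.7 × 10⁻³ kg m⁻⁴
The largest gradient is in the 154–158 m interval — the pycnocline.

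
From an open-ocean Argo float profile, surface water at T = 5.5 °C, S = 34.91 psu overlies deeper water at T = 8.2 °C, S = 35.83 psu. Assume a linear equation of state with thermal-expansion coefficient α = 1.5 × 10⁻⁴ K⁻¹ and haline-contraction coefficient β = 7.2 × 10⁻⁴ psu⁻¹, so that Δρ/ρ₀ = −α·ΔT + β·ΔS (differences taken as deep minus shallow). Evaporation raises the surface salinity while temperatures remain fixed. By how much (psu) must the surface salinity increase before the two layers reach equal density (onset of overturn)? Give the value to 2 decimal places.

Neutral buoyancy requires −α(T_deep − T_surf) + β(S_deep − S_surf′) = 0.
S_surf′ = S_deep − (α/β)·ΔT = 35.83 − (1.5 × 10⁻⁴/7.2 × 10⁻⁴)·(+2.7) = 35.2675 psu.
Increase required: 35.2675 − 34.91 = 0.3575 psu.

0.36 psu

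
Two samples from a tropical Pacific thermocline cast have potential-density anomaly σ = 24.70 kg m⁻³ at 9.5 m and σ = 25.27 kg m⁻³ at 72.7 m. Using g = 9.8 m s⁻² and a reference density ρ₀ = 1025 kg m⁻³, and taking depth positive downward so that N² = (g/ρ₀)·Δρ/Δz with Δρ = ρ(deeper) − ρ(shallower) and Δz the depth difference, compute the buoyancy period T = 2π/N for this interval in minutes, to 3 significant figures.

11.3 min

Δρ = 1025.27 − 1024.70 = 0.57 kg m⁻³ over Δz = 72.7 − 9.5 = 63.2 m.
N² = (9.8/1025) × (0.57/63.2) = 8.6230 × 10⁻⁵ s⁻².
N = √(8.6230 × 10⁻⁵) = 9.2860 × 10⁻³ rad s⁻¹, so T = 2π/N = 676.63 s = 11.277 min ≈ 11.3 min.
N² > 0, so the interval is statically stable.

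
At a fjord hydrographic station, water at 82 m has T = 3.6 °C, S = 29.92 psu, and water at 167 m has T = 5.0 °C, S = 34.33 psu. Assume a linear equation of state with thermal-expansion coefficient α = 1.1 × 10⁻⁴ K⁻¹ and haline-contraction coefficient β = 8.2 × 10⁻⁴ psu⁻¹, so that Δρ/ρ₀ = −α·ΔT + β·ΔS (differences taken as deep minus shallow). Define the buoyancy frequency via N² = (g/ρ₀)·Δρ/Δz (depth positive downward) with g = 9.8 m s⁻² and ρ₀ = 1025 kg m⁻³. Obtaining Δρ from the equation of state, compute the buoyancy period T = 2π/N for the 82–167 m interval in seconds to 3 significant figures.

314 s

ΔT = +1.4 K, ΔS = +4.41 psu (deep − shallow).
Δρ/ρ₀ = −αΔT + βΔS = -1.54 × 10⁻⁴ + 3.6162 × 10⁻³ = 3.4622 × 10⁻³, so Δρ ≈ 3.549 kg m⁻³.
N² = (g/ρ₀)·Δρ/Δz = g·(Δρ/ρ₀)/Δz = 9.8 × 3.4622 × 10⁻³ / 85 = 3.9917 × 10⁻⁴ s⁻².
N = √(3.9917 × 10⁻⁴) = 0.019979 rad s⁻¹ → T = 2π/N = 314.49 s ≈ 314 s.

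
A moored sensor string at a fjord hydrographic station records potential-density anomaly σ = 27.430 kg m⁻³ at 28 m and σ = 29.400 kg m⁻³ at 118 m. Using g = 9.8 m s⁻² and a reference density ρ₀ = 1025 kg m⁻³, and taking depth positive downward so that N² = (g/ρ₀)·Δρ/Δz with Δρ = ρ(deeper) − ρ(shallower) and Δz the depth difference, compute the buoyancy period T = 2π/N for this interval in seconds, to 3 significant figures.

434 s

Δρ = 1029.400 − 1027.430 = 1.970 kg m⁻³ over Δz = 118 − 28 = 90 m.
N² = (9.8/1025) × (1.970/90) = 2.0928 × 10⁻⁴ s⁻².
N = √(2.0928 × 10⁻⁴) = 0.014467 rad s⁻¹, so T = 2π/N = 434.31 s ≈ 434 s.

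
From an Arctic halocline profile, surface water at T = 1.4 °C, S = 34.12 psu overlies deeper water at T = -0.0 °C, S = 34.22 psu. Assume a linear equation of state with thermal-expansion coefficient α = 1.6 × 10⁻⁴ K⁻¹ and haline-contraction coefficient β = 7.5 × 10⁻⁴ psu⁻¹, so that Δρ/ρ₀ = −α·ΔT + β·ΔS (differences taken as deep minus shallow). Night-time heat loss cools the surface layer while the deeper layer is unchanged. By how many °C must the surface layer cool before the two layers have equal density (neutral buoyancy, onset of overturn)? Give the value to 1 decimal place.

Neutral buoyancy requires Δρ = 0, i.e. −α(T_deep − T_surf′) + β(S_deep − S_surf) = 0.
T_surf′ = T_deep − (β/α)·ΔS = -0.0 − (7.5 × 10⁻⁴/1.6 × 10⁻⁴)·(+0.10) = -0.469 °C.
Cooling required: 1.4 − (-0.469) = 1.869 °C.

1.9 °C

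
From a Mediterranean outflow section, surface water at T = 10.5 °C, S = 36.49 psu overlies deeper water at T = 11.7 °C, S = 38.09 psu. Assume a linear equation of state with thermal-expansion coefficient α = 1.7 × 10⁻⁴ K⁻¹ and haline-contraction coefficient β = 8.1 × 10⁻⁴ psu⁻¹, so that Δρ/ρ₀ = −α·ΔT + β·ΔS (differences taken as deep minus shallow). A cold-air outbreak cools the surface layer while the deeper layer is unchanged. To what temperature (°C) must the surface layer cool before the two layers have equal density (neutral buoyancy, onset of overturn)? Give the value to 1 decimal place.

Neutral buoyancy requires Δρ = 0, i.e. −α(T_deep − T_surf′) + β(S_deep − S_surf) = 0.
T_surf′ = T_deep − (β/α)·ΔS = 11.7 − (8.1 × 10⁻⁴/1.7 × 10⁻⁴)·(+1.60) = 4.076 °C.
Cooling required: 10.5 − (4.076) = 6.424 °C.

4.1 °C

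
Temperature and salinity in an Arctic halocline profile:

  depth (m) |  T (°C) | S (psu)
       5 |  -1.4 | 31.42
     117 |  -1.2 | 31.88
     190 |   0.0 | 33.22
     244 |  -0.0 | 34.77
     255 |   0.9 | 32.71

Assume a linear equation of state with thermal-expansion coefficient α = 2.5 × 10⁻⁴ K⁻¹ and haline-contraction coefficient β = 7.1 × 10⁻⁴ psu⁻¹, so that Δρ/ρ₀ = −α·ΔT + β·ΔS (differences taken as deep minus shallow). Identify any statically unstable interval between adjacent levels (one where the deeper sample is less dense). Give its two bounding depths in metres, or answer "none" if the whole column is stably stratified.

244–255 m

Evaluate Δρ/ρ₀ = −αΔT + βΔS across each adjacent pair:
  5–117 m: −αΔT+βΔS = −(2.5 × 10⁻⁴)(+0.2)+(7.1 × 10⁻⁴)(+0.46) = 2.8 × 10⁻⁴ → stable
  117–190 m: −αΔT+βΔS = −(2.5 × 10⁻⁴)(+1.2)+(7.1 × 10⁻⁴)(+1.34) = 6.5 × 10⁻⁴ → stable
  190–244 m: −αΔT+βΔS = −(2.5 × 10⁻⁴)(-0.0)+(7.1 × 10⁻⁴)(+1.55) = 1.1 × 10⁻³ → stable
  244–255 m: −αΔT+βΔS = −(2.5 × 10⁻⁴)(+0.9)+(7.1 × 10⁻⁴)(-2.06) = -1.7 × 10⁻³ → UNSTABLE
The 244–255 m interval has Δρ < 0: lighter water underlies denser water.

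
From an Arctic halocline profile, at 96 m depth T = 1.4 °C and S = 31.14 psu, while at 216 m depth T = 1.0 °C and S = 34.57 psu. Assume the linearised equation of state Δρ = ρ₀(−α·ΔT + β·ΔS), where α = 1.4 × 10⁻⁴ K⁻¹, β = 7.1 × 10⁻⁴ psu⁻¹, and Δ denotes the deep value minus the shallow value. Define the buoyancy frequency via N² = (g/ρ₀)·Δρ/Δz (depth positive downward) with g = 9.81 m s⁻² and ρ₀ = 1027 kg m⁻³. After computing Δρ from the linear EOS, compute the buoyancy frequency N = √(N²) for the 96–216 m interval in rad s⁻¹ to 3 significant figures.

0.0143 rad s⁻¹

ΔT = -0.4 K, ΔS = +3.43 psu (deep − shallow).
Δρ/ρ₀ = −αΔT + βΔS = 5.60 × 10⁻⁵ + 2.4353 × 10⁻³ = 2.4913 × 10⁻³, so Δρ ≈ 2.559 kg m⁻³.
N² = (g/ρ₀)·Δρ/Δz = g·(Δρ/ρ₀)/Δz = 9.81 × 2.4913 × 10⁻³ / 120 = 2.0366 × 10⁻⁴ s⁻².
N = √(2.0366 × 10⁻⁴) = 0.014271 rad s⁻¹ ≈ 0.0143 rad s⁻¹.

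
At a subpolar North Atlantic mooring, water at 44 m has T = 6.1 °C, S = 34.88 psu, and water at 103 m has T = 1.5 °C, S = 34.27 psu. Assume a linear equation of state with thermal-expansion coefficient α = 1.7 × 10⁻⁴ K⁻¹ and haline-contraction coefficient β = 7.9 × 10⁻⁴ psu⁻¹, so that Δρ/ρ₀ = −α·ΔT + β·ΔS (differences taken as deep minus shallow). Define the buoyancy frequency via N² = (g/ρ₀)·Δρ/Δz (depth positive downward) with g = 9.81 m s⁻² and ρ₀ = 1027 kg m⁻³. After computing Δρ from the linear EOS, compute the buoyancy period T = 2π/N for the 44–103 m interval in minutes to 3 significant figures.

14.8 min

ΔT = -4.6 K, ΔS = -0.61 psu (deep − shallow).
Δρ/ρ₀ = −αΔT + βΔS = 7.82 × 10⁻⁴ − 4.819 × 10⁻⁴ = 3.001 × 10⁻⁴, so Δρ ≈ 0.3082 kg m⁻³.
N² = (g/ρ₀)·Δρ/Δz = g·(Δρ/ρ₀)/Δz = 9.81 × 3.001 × 10⁻⁴ / 59 = 4.9898 × 10⁻⁵ s⁻².
N = √(4.9898 × 10⁻⁵) = 7.0639 × 10⁻³ rad s⁻¹ → T = 2π/N = 889.48 s = 14.825 min ≈ 14.8 min.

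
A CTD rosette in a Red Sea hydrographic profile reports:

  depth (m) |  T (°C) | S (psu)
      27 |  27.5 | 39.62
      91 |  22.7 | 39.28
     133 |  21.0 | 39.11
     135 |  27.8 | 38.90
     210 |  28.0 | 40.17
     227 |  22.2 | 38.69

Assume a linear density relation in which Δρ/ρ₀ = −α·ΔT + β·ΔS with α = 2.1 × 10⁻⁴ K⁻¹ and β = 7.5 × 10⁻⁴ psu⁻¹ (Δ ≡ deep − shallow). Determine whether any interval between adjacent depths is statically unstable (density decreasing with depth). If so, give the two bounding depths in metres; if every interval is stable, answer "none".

Evaluate Δρ/ρ₀ = −αΔT + βΔS across each adjacent pair:
  27–91 m: −αΔT+βΔS = −(2.1 × 10⁻⁴)(-4.8)+(7.5 × 10⁻⁴)(-0.34) = 7.5 × 10⁻⁴ → stable
  91–133 m: −αΔT+βΔS = −(2.1 × 10⁻⁴)(-1.7)+(7.5 × 10⁻⁴)(-0.17) = 2.3 × 10⁻⁴ → stable
  133–135 m: −αΔT+βΔS = −(2.1 × 10⁻⁴)(+6.8)+(7.5 × 10⁻⁴)(-0.21) = -1.6 × 10⁻³ → UNSTABLE
  135–210 m: −αΔT+βΔS = −(2.1 × 10⁻⁴)(+0.2)+(7.5 × 10⁻⁴)(+1.27) = 9.1 × 10⁻⁴ → stable
  210–227 m: −αΔT+βΔS = −(2.1 × 10⁻⁴)(-5.8)+(7.5 × 10⁻⁴)(-1.48) = 1.1 × 10⁻⁴ → stable
The 133–135 m interval has Δρ < 0: lighter water underlies denser water.

133–135 m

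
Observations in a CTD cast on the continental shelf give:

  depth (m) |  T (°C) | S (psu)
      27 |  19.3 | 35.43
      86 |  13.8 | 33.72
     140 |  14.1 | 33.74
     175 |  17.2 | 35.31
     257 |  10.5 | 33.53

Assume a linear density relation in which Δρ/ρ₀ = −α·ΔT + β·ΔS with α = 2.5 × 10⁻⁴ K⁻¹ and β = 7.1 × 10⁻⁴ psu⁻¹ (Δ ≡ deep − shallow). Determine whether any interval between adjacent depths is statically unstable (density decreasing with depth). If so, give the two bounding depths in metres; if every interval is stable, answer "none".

86–140 m

Evaluate Δρ/ρ₀ = −αΔT + βΔS across each adjacent pair:
  27–86 m: −αΔT+βΔS = −(2.5 × 10⁻⁴)(-5.5)+(7.1 × 10⁻⁴)(-1.71) = 1.6 × 10⁻⁴ → stable
  86–140 m: −αΔT+βΔS = −(2.5 × 10⁻⁴)(+0.3)+(7.1 × 10⁻⁴)(+0.02) = -6.1 × 10⁻⁵ → UNSTABLE
  140–175 m: −αΔT+βΔS = −(2.5 × 10⁻⁴)(+3.1)+(7.1 × 10⁻⁴)(+1.57) = 3.4 × 10⁻⁴ → stable
  175–257 m: −αΔT+βΔS = −(2.5 × 10⁻⁴)(-6.7)+(7.1 × 10⁻⁴)(-1.78) = 4.1 × 10⁻⁴ → stable
The 86–140 m interval has Δρ < 0: lighter water underlies denser water.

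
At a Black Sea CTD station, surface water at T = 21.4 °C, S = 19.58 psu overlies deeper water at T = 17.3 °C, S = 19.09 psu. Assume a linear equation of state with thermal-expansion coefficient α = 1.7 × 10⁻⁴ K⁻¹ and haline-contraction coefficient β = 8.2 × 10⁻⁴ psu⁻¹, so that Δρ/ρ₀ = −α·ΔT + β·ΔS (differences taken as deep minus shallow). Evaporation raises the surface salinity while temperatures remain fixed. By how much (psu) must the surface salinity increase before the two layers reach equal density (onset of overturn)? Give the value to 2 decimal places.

0.36 psu

Neutral buoyancy requires −α(T_deep − T_surf) + β(S_deep − S_surf′) = 0.
S_surf′ = S_deep − (α/β)·ΔT = 19.09 − (1.7 × 10⁻⁴/8.2 × 10⁻⁴)·(-4.1) = 19.9400 psu.
Increase required: 19.9400 − 19.58 = 0.3600 psu.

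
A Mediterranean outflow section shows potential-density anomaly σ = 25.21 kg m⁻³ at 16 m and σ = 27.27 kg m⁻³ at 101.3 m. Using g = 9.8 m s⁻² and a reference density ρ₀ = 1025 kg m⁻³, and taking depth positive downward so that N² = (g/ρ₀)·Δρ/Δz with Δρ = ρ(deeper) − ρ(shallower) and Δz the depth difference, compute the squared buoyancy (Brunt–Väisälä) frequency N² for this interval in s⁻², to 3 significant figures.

Δρ = 1027.27 − 1025.21 = 2.06 kg m⁻³ over Δz = 101.3 − 16 = 85.3 m.
N² = (9.8/1025) × (2.06/85.3) = 2.3090 × 10⁻⁴ s⁻² ≈ 2.31 × 10⁻⁴ s⁻².
Since Δρ > 0 the layer is stably stratified.

2.31 × 10⁻⁴ s⁻²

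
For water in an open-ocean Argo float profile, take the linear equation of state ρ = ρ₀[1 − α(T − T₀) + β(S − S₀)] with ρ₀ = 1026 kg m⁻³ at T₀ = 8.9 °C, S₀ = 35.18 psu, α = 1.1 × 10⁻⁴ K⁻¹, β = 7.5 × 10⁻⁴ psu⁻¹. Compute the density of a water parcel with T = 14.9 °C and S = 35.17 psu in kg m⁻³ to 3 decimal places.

T − T₀ = +6.0 K, S − S₀ = -0.01 psu.
Bracket = 1 − α·(+6.0) + β·(-0.01) = 1 + (-6.675 × 10⁻⁴) = 0.9993325.
ρ = 1026 × 0.9993325 = 1025.315 kg m⁻³.

1025.315 kg m⁻³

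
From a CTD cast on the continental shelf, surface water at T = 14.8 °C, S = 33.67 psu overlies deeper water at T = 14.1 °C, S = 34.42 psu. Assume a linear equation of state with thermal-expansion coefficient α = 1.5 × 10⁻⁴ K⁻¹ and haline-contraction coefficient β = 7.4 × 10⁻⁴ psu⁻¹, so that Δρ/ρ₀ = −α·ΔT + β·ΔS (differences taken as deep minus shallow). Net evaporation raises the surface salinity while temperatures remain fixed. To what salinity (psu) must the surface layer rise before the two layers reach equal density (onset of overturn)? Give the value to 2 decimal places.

Neutral buoyancy requires −α(T_deep − T_surf) + β(S_deep − S_surf′) = 0.
S_surf′ = S_deep − (α/β)·ΔT = 34.42 − (1.5 × 10⁻⁴/7.4 × 10⁻⁴)·(-0.7) = 34.5619 psu.
Increase required: 34.5619 − 33.67 = 0.8919 psu.

34.56 psu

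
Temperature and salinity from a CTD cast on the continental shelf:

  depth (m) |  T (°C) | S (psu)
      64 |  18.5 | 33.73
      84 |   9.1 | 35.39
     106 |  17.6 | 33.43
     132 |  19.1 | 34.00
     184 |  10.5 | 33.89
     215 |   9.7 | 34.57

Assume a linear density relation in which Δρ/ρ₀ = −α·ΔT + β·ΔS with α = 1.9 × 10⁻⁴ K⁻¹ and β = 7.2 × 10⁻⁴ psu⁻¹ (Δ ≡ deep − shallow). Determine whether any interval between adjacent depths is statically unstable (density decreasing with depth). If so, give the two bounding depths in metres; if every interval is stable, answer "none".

84–106 m

Evaluate Δρ/ρ₀ = −αΔT + βΔS across each adjacent pair:
  64–84 m: −αΔT+βΔS = −(1.9 × 10⁻⁴)(-9.4)+(7.2 × 10⁻⁴)(+1.66) = 3.0 × 10⁻³ → stable
  84–106 m: −αΔT+βΔS = −(1.9 × 10⁻⁴)(+8.5)+(7.2 × 10⁻⁴)(-1.96) = -3.0 × 10⁻³ → UNSTABLE
  106–132 m: −αΔT+βΔS = −(1.9 × 10⁻⁴)(+1.5)+(7.2 × 10⁻⁴)(+0.57) = 1.3 × 10⁻⁴ → stable
  132–184 m: −αΔT+βΔS = −(1.9 × 10⁻⁴)(-8.6)+(7.2 × 10⁻⁴)(-0.11) = 1.6 × 10⁻³ → stable
  184–215 m: −αΔT+βΔS = −(1.9 × 10⁻⁴)(-0.8)+(7.2 × 10⁻⁴)(+0.68) = 6.4 × 10⁻⁴ → stable
The 84–106 m interval has Δρ < 0: lighter water underlies denser water.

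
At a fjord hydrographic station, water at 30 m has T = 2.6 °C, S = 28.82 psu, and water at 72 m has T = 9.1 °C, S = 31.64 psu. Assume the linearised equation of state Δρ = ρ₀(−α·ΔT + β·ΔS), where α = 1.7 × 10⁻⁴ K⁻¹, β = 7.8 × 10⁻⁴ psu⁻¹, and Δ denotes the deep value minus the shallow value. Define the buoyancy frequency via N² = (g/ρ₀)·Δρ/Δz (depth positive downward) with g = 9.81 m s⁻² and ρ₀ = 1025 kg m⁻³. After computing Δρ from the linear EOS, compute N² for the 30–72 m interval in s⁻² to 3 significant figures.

ΔT = +6.5 K, ΔS = +2.82 psu (deep − shallow).
Δρ/ρ₀ = −αΔT + βΔS = -1.105 × 10⁻³ + 2.1996 × 10⁻³ = 1.0946 × 10⁻³, so Δρ ≈ 1.122 kg m⁻³.
N² = (g/ρ₀)·Δρ/Δz = g·(Δρ/ρ₀)/Δz = 9.81 × 1.0946 × 10⁻³ / 42 = 2.5567 × 10⁻⁴ s⁻² ≈ 2.56 × 10⁻⁴ s⁻².

2.56 × 10⁻⁴ s⁻²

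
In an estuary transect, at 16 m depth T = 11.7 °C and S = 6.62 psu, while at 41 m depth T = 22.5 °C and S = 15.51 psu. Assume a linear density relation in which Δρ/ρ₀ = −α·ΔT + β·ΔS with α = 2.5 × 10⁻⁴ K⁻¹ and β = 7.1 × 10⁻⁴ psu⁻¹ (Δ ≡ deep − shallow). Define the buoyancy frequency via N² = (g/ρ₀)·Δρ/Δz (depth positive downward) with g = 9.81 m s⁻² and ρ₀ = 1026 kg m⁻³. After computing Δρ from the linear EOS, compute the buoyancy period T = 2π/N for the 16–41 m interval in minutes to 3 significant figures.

2.78 min

ΔT = +10.8 K, ΔS = +8.89 psu (deep − shallow).
Δρ/ρ₀ = −αΔT + βΔS = -2.70 × 10⁻³ + 6.3119 × 10⁻³ = 3.6119 × 10⁻³, so Δρ ≈ 3.706 kg m⁻³.
N² = (g/ρ₀)·Δρ/Δz = g·(Δρ/ρ₀)/Δz = 9.81 × 3.6119 × 10⁻³ / 25 = 1.4173 × 10⁻³ s⁻².
N = √(1.4173 × 10⁻³) = 0.037647 rad s⁻¹ → T = 2π/N = 166.90 s = 2.7817 min ≈ 2.78 min.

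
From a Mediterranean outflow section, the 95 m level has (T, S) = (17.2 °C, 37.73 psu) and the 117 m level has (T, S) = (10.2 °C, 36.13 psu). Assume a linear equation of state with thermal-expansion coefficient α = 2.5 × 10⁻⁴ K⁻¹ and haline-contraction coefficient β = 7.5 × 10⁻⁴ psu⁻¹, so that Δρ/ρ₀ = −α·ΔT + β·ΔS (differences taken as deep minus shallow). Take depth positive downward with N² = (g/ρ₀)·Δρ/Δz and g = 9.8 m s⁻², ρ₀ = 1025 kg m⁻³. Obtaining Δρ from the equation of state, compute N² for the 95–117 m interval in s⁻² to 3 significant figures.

ΔT = -7.0 K, ΔS = -1.60 psu (deep − shallow).
Δρ/ρ₀ = −αΔT + βΔS = 1.75 × 10⁻³ − 1.20 × 10⁻³ = 5.50 × 10⁻⁴, so Δρ ≈ 0.5637 kg m⁻³.
N² = (g/ρ₀)·Δρ/Δz = g·(Δρ/ρ₀)/Δz = 9.8 × 5.50 × 10⁻⁴ / 22 = 2.4500 × 10⁻⁴ s⁻² ≈ 2.45 × 10⁻⁴ s⁻².

2.45 × 10⁻⁴ s⁻²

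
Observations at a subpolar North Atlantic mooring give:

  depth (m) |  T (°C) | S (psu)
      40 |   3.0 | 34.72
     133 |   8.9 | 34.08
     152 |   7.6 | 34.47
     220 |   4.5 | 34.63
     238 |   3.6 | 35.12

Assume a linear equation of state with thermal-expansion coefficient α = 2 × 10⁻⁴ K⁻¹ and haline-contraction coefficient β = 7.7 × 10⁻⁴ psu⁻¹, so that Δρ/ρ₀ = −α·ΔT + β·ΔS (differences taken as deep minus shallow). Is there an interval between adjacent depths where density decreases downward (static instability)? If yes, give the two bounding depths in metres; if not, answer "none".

Evaluate Δρ/ρ₀ = −αΔT + βΔS across each adjacent pair:
  40–133 m: −αΔT+βΔS = −(2 × 10⁻⁴)(+5.9)+(7.7 × 10⁻⁴)(-0.64) = -1.7 × 10⁻³ → UNSTABLE
  133–152 m: −αΔT+βΔS = −(2 × 10⁻⁴)(-1.3)+(7.7 × 10⁻⁴)(+0.39) = 5.6 × 10⁻⁴ → stable
  152–220 m: −αΔT+βΔS = −(2 × 10⁻⁴)(-3.1)+(7.7 × 10⁻⁴)(+0.16) = 7.4 × 10⁻⁴ → stable
  220–238 m: −αΔT+βΔS = −(2 × 10⁻⁴)(-0.9)+(7.7 × 10⁻⁴)(+0.49) = 5.6 × 10⁻⁴ → stable
The 40–133 m interval has Δρ < 0: lighter water underlies denser water.

40–133 m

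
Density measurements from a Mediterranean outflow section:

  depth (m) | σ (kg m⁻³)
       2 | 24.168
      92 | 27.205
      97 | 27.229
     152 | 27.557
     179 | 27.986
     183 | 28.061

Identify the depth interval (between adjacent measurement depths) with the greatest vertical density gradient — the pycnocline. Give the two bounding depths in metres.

Compute the density gradient over each adjacent pair:
  2–92 m: Δρ/Δz = 3.037/90 = 0.034 kg m⁻⁴
  92–97 m: Δρ/Δz = 0.024/5 = 4.8 × 10⁻³ kg m⁻⁴
  97–152 m: Δρ/Δz = 0.328/55 = 6.0 × 10⁻³ kg m⁻⁴
  152–179 m: Δρ/Δz = 0.429/27 = 0.016 kg m⁻⁴
  179–183 m: Δρ/Δz = 0.075/4 = 0.019 kg m⁻⁴
The largest gradient is in the 2–92 m interval — the pycnocline.

2–92 m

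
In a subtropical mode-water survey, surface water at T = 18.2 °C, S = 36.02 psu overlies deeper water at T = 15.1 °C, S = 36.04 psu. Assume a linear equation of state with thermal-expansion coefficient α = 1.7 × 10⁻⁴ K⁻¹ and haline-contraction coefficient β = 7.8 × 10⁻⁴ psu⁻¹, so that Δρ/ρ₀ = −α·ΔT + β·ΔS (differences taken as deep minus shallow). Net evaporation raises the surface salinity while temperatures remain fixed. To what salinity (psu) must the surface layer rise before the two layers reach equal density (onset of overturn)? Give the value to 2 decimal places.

Neutral buoyancy requires −α(T_deep − T_surf) + β(S_deep − S_surf′) = 0.
S_surf′ = S_deep − (α/β)·ΔT = 36.04 − (1.7 × 10⁻⁴/7.8 × 10⁻⁴)·(-3.1) = 36.7156 psu.
Increase required: 36.7156 − 36.02 = 0.6956 psu.

36.72 psu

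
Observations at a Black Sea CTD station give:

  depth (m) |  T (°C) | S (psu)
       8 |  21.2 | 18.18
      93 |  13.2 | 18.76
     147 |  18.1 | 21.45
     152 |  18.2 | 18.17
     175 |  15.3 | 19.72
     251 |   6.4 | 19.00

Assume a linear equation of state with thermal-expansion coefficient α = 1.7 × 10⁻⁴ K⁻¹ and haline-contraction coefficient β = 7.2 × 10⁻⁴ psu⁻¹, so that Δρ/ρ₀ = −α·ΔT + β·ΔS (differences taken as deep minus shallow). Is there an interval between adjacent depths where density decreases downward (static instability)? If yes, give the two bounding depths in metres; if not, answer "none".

Evaluate Δρ/ρ₀ = −αΔT + βΔS across each adjacent pair:
  8–93 m: −αΔT+βΔS = −(1.7 × 10⁻⁴)(-8.0)+(7.2 × 10⁻⁴)(+0.58) = 1.8 × 10⁻³ → stable
  93–147 m: −αΔT+βΔS = −(1.7 × 10⁻⁴)(+4.9)+(7.2 × 10⁻⁴)(+2.69) = 1.1 × 10⁻³ → stable
  147–152 m: −αΔT+βΔS = −(1.7 × 10⁻⁴)(+0.1)+(7.2 × 10⁻⁴)(-3.28) = -2.4 × 10⁻³ → UNSTABLE
  152–175 m: −αΔT+βΔS = −(1.7 × 10⁻⁴)(-2.9)+(7.2 × 10⁻⁴)(+1.55) = 1.6 × 10⁻³ → stable
  175–251 m: −αΔT+βΔS = −(1.7 × 10⁻⁴)(-8.9)+(7.2 × 10⁻⁴)(-0.72) = 9.9 × 10⁻⁴ → stable
The 147–152 m interval has Δρ < 0: lighter water underlies denser water.

147–152 m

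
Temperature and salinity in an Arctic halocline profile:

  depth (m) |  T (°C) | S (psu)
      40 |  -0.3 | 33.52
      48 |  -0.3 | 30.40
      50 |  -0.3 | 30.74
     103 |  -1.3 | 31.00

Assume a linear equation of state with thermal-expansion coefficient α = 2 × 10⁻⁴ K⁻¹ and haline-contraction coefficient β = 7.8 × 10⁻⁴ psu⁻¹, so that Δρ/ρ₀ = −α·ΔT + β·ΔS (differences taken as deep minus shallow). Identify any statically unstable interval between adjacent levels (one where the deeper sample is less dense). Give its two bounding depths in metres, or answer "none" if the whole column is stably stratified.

40–48 m

Evaluate Δρ/ρ₀ = −αΔT + βΔS across each adjacent pair:
  40–48 m: −αΔT+βΔS = −(2 × 10⁻⁴)(+0.0)+(7.8 × 10⁻⁴)(-3.12) = -2.4 × 10⁻³ → UNSTABLE
  48–50 m: −αΔT+βΔS = −(2 × 10⁻⁴)(+0.0)+(7.8 × 10⁻⁴)(+0.34) = 2.7 × 10⁻⁴ → stable
  50–103 m: −αΔT+βΔS = −(2 × 10⁻⁴)(-1.0)+(7.8 × 10⁻⁴)(+0.26) = 4.0 × 10⁻⁴ → stable
The 40–48 m interval has Δρ < 0: lighter water underlies denser water.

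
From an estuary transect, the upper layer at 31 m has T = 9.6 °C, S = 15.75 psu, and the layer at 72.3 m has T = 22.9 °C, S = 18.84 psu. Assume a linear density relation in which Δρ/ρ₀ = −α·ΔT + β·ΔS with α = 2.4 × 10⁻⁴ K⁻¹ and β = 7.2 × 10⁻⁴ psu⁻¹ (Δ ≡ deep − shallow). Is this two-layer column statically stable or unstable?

unstable

ΔT = 22.9 − 9.6 = +13.3 K and ΔS = 18.84 − 15.75 = +3.09 psu (deep − shallow).
−αΔT = -3.192 × 10⁻³; βΔS = 2.2248 × 10⁻³; sum Δρ/ρ₀ = -9.672 × 10⁻⁴.
Δρ/ρ₀ < 0, so Δρ < 0: deeper water is lighter → statically unstable; the column would overturn.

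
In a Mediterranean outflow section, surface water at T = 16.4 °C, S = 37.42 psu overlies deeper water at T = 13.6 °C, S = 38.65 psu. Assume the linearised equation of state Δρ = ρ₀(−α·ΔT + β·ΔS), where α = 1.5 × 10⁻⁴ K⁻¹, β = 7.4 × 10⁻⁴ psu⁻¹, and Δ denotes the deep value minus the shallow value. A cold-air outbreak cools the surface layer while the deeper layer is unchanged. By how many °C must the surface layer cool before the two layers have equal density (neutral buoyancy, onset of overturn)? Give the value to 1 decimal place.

Neutral buoyancy requires Δρ = 0, i.e. −α(T_deep − T_surf′) + β(S_deep − S_surf) = 0.
T_surf′ = T_deep − (β/α)·ΔS = 13.6 − (7.4 × 10⁻⁴/1.5 × 10⁻⁴)·(+1.23) = 7.532 °C.
Cooling required: 16.4 − (7.532) = 8.868 °C.

8.9 °C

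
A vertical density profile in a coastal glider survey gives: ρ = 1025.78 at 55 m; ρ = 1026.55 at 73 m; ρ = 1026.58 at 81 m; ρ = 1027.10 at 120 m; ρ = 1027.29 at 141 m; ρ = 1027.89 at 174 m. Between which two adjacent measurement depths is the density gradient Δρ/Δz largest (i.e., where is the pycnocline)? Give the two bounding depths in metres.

55–73 m

Compute the density gradient over each adjacent pair:
  55–73 m: Δρ/Δz = 0.77/18 = 0.043 kg m⁻⁴
  73–81 m: Δρ/Δz = 0.03/8 = 3.7 × 10⁻³ kg m⁻⁴
  81–120 m: Δρ/Δz = 0.52/39 = 0.013 kg m⁻⁴
  120–141 m: Δρ/Δz = 0.19/21 = 9.0 × 10⁻³ kg m⁻⁴
  141–174 m: Δρ/Δz = 0.60/33 = 0.018 kg m⁻⁴
The largest gradient is in the 55–73 m interval — the pycnocline.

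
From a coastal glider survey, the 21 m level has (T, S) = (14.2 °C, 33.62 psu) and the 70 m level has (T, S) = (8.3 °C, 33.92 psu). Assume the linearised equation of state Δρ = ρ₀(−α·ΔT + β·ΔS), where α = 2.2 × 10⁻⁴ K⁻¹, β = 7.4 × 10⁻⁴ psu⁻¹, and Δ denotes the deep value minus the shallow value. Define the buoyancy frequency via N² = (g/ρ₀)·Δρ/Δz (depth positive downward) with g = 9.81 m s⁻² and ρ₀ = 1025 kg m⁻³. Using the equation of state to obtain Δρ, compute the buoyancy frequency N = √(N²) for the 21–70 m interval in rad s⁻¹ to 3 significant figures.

ΔT = -5.9 K, ΔS = +0.30 psu (deep − shallow).
Δρ/ρ₀ = −αΔT + βΔS = 1.298 × 10⁻³ + 2.22 × 10⁻⁴ = 1.52 × 10⁻³, so Δρ ≈ 1.558 kg m⁻³.
N² = (g/ρ₀)·Δρ/Δz = g·(Δρ/ρ₀)/Δz = 9.81 × 1.52 × 10⁻³ / 49 = 3.0431 × 10⁻⁴ s⁻².
N = √(3.0431 × 10⁻⁴) = 0.017444 rad s⁻¹ ≈ 0.0174 rad s⁻¹.

0.0174 rad s⁻¹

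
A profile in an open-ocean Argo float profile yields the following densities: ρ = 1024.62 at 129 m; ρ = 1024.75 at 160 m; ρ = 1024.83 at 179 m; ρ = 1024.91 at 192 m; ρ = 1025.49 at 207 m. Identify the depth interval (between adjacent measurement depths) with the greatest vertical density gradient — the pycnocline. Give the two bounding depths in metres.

192–207 m

Compute the density gradient over each adjacent pair:
  129–160 m: Δρ/Δz = 0.13/31 = 4.2 × 10⁻³ kg m⁻⁴
  160–179 m: Δρ/Δz = 0.08/19 = 4.2 × 10⁻³ kg m⁻⁴
  179–192 m: Δρ/Δz = 0.08/13 = 6.2 × 10⁻³ kg m⁻⁴
  192–207 m: Δρ/Δz = 0.58/15 = 0.039 kg m⁻⁴
The largest gradient is in the 192–207 m interval — the pycnocline.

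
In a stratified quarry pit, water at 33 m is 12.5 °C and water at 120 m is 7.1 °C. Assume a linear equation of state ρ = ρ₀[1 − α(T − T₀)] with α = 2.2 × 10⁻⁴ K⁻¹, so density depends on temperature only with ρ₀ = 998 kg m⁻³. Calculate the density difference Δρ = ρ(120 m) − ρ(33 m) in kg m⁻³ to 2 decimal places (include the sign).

+1.19 kg m⁻³

ΔT = -5.4 K, Δρ/ρ₀ = −αΔT = 1.188 × 10⁻³.
Δρ = 998 × (1.188 × 10⁻³) = +1.19 kg m⁻³.
Positive Δρ: denser below, stable.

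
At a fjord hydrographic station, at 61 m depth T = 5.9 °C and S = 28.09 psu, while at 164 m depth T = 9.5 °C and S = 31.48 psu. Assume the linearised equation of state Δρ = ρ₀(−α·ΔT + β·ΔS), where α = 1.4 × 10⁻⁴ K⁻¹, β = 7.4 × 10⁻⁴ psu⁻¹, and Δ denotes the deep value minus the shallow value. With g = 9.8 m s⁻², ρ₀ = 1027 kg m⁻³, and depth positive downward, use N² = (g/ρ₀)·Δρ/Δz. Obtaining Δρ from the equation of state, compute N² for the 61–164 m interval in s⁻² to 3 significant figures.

1.91 × 10⁻⁴ s⁻²

ΔT = +3.6 K, ΔS = +3.39 psu (deep − shallow).
Δρ/ρ₀ = −αΔT + βΔS = -5.04 × 10⁻⁴ + 2.5086 × 10⁻³ = 2.0046 × 10⁻³, so Δρ ≈ 2.059 kg m⁻³.
N² = (g/ρ₀)·Δρ/Δz = g·(Δρ/ρ₀)/Δz = 9.8 × 2.0046 × 10⁻³ / 103 = 1.9073 × 10⁻⁴ s⁻² ≈ 1.91 × 10⁻⁴ s⁻².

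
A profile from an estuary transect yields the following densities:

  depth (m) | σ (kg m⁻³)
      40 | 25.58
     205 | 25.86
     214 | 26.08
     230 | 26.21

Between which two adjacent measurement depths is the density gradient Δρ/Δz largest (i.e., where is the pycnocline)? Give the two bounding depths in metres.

205–214 m

Compute the density gradient over each adjacent pair:
  40–205 m: Δρ/Δz = 0.28/165 = 1.7 × 10⁻³ kg m⁻⁴
  205–214 m: Δρ/Δz = 0.22/9 = 0.024 kg m⁻⁴
  214–230 m: Δρ/Δz = 0.13/16 = 8.1 × 10⁻³ kg m⁻⁴
The largest gradient is in the 205–214 m interval — the pycnocline.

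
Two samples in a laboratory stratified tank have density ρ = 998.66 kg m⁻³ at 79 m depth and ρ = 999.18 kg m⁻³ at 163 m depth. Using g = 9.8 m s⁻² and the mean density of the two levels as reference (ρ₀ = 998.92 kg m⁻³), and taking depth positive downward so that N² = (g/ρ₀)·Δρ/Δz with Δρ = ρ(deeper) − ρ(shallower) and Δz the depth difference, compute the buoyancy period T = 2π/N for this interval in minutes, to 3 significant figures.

13.4 min

Δρ = 999.18 − 998.66 = 0.52 kg m⁻³ over Δz = 163 − 79 = 84 m.
N² = (9.8/998.92) × (0.52/84) = 6.0732 × 10⁻⁵ s⁻².
N = √(6.0732 × 10⁻⁵) = 7.7931 × 10⁻³ rad s⁻¹, so T = 2π/N = 806.25 s = 13.438 min ≈ 13.4 min.
Since Δρ > 0 the layer is stably stratified.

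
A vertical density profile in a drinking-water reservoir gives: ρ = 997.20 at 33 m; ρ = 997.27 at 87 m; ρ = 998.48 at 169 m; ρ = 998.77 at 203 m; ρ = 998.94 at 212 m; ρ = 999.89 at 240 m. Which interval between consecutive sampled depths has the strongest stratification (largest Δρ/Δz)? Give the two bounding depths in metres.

212–240 m

Compute the density gradient over each adjacent pair:
  33–87 m: Δρ/Δz = 0.07/54 = 1.3 × 10⁻³ kg m⁻⁴
  87–169 m: Δρ/Δz = 1.21/82 = 0.015 kg m⁻⁴
  169–203 m: Δρ/Δz = 0.29/34 = 8.5 × 10⁻³ kg m⁻⁴
  203–212 m: Δρ/Δz = 0.17/9 = 0.019 kg m⁻⁴
  212–240 m: Δρ/Δz = 0.95/28 = 0.034 kg m⁻⁴
The largest gradient is in the 212–240 m interval — the pycnocline.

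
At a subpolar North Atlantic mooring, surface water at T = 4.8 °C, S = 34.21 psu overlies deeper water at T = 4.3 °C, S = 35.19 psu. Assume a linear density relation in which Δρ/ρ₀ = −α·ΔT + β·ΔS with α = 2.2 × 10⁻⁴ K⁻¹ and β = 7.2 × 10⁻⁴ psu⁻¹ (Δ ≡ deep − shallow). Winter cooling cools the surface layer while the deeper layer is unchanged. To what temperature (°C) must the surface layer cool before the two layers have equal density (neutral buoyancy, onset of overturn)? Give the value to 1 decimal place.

Neutral buoyancy requires Δρ = 0, i.e. −α(T_deep − T_surf′) + β(S_deep − S_surf) = 0.
T_surf′ = T_deep − (β/α)·ΔS = 4.3 − (7.2 × 10⁻⁴/2.2 × 10⁻⁴)·(+0.98) = 1.093 °C.
Cooling required: 4.8 − (1.093) = 3.707 °C.

1.1 °C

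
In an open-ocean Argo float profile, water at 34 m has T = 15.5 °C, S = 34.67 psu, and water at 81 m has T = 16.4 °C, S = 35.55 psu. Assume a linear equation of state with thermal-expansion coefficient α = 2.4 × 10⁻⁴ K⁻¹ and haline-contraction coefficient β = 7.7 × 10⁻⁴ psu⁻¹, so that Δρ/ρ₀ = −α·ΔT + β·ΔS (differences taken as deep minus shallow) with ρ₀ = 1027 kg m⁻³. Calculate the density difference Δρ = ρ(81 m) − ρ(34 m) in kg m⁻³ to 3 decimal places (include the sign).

ΔT = +0.9 K, ΔS = +0.88 psu (deep − shallow).
Δρ/ρ₀ = −(2.4 × 10⁻⁴)(+0.9) + (7.7 × 10⁻⁴)(+0.88) = 4.616 × 10⁻⁴.
Δρ = 1027 × (4.616 × 10⁻⁴) = +0.474 kg m⁻³.
Positive Δρ: denser below, stable.

+0.474 kg m⁻³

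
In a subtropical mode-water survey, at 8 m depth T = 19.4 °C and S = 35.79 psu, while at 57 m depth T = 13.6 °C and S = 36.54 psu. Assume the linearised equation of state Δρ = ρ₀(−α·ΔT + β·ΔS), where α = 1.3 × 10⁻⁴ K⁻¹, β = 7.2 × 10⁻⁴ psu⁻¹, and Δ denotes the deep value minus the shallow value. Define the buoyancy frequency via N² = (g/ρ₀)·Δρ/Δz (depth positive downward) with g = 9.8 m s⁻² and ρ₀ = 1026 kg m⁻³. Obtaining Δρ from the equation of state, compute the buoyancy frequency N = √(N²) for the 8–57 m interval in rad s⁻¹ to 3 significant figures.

0.0161 rad s⁻¹

ΔT = -5.8 K, ΔS = +0.75 psu (deep − shallow).
Δρ/ρ₀ = −αΔT + βΔS = 7.54 × 10⁻⁴ + 5.40 × 10⁻⁴ = 1.294 × 10⁻³, so Δρ ≈ 1.328 kg m⁻³.
N² = (g/ρ₀)·Δρ/Δz = g·(Δρ/ρ₀)/Δz = 9.8 × 1.294 × 10⁻³ / 49 = 2.5880 × 10⁻⁴ s⁻².
N = √(2.5880 × 10⁻⁴) = 0.016087 rad s⁻¹ ≈ 0.0161 rad s⁻¹.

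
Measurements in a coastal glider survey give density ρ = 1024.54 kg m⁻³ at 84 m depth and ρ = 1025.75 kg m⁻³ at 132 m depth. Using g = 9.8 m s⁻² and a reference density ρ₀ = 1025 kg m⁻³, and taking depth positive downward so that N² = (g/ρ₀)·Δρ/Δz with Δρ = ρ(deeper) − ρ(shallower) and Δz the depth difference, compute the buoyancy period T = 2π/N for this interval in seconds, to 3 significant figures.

Δρ = 1025.75 − 1024.54 = 1.21 kg m⁻³ over Δz = 132 − 84 = 48 m.
N² = (9.8/1025) × (1.21/48) = 2.4102 × 10⁻⁴ s⁻².
N = √(2.4102 × 10⁻⁴) = 0.015525 rad s⁻¹, so T = 2π/N = 404.71 s ≈ 405 s.

405 s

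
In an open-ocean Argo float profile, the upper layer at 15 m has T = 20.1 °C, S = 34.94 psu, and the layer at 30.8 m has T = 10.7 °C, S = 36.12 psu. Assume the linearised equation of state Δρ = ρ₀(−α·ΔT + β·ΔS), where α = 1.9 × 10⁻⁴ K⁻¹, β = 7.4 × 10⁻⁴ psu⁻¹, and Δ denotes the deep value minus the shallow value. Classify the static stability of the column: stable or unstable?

ΔT = 10.7 − 20.1 = -9.4 K and ΔS = 36.12 − 34.94 = +1.18 psu (deep − shallow).
−αΔT = 1.786 × 10⁻³; βΔS = 8.732 × 10⁻⁴; sum Δρ/ρ₀ = 2.6592 × 10⁻³.
Δρ/ρ₀ > 0, so Δρ > 0: deeper water is denser → statically stable.

stable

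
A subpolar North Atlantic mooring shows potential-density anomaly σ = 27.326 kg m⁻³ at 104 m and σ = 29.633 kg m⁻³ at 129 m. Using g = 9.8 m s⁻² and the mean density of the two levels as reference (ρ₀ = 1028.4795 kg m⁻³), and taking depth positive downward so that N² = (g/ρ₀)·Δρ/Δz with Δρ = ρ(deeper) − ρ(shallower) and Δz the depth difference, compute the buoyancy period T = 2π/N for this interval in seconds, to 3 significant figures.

212 s

Δρ = 1029.633 − 1027.326 = 2.307 kg m⁻³ over Δz = 129 − 104 = 25 m.
N² = (9.8/1028.4795) × (2.307/25) = 8.7930 × 10⁻⁴ s⁻².
N = √(8.7930 × 10⁻⁴) = 0.029653 rad s⁻¹, so T = 2π/N = 211.89 s ≈ 212 s.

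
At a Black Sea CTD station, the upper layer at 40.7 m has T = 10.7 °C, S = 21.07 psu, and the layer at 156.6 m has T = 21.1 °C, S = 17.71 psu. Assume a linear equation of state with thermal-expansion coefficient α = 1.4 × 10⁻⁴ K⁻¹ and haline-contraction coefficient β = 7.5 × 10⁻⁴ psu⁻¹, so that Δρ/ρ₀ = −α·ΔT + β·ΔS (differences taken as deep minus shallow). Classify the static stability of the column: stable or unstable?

unstable

ΔT = 21.1 − 10.7 = +10.4 K and ΔS = 17.71 − 21.07 = -3.36 psu (deep − shallow).
−αΔT = -1.456 × 10⁻³; βΔS = -2.52 × 10⁻³; sum Δρ/ρ₀ = -3.976 × 10⁻³.
Δρ/ρ₀ < 0, so Δρ < 0: deeper water is lighter → statically unstable; the column would overturn.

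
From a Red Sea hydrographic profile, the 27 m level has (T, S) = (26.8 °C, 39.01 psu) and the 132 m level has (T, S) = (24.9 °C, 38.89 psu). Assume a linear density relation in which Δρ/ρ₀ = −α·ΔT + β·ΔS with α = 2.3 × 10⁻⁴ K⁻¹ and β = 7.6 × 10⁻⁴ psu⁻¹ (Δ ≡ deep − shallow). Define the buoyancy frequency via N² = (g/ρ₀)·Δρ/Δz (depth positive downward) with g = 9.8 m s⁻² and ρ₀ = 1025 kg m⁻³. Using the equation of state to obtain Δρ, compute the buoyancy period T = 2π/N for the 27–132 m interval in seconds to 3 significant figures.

1.11 × 10³ s

ΔT = -1.9 K, ΔS = -0.12 psu (deep − shallow).
Δρ/ρ₀ = −αΔT + βΔS = 4.37 × 10⁻⁴ − 9.12 × 10⁻⁵ = 3.458 × 10⁻⁴, so Δρ ≈ 0.3544 kg m⁻³.
N² = (g/ρ₀)·Δρ/Δz = g·(Δρ/ρ₀)/Δz = 9.8 × 3.458 × 10⁻⁴ / 105 = 3.2275 × 10⁻⁵ s⁻².
N = √(3.2275 × 10⁻⁵) = 5.6811 × 10⁻³ rad s⁻¹ → T = 2π/N = 1.1060 × 10³ s ≈ 1.11 × 10³ s.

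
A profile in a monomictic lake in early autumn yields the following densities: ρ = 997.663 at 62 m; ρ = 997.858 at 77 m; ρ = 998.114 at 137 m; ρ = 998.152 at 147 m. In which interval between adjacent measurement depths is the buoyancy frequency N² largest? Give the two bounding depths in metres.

Compute the density gradient over each adjacent pair:
  62–77 m: Δρ/Δz = 0.195/15 = 0.013 kg m⁻⁴
  77–137 m: Δρ/Δz = 0.256/60 = 4.3 × 10⁻³ kg m⁻⁴
  137–147 m: Δρ/Δz = 0.038/10 = 3.8 × 10⁻³ kg m⁻⁴
The largest gradient is in the 62–77 m interval — the pycnocline.

62–77 m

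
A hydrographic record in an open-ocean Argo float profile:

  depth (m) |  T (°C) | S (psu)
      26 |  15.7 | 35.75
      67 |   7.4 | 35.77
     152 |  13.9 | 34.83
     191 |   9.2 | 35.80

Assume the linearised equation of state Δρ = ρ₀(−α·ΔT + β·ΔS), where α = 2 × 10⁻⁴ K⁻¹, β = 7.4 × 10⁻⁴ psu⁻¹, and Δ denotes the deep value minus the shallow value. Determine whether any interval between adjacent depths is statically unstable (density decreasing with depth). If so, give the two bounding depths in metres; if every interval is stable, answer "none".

67–152 m

Evaluate Δρ/ρ₀ = −αΔT + βΔS across each adjacent pair:
  26–67 m: −αΔT+βΔS = −(2 × 10⁻⁴)(-8.3)+(7.4 × 10⁻⁴)(+0.02) = 1.7 × 10⁻³ → stable
  67–152 m: −αΔT+βΔS = −(2 × 10⁻⁴)(+6.5)+(7.4 × 10⁻⁴)(-0.94) = -2.0 × 10⁻³ → UNSTABLE
  152–191 m: −αΔT+βΔS = −(2 × 10⁻⁴)(-4.7)+(7.4 × 10⁻⁴)(+0.97) = 1.7 × 10⁻³ → stable
The 67–152 m interval has Δρ < 0: lighter water underlies denser water.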